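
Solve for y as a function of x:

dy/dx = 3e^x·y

Separating variables and integrating:
ln|y| = 3e^x + C

General solution: y = Ce^(3e^x)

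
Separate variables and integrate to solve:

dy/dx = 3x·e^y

Separating variables and integrating:
-e^(-y) = 3x²/2 + C

General solution: y = -ln(C - 3x²/2)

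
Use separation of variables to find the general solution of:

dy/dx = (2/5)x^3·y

Separating variables and integrating:
ln|y| = x^4/10 + C

General solution: y = Ce^(x^4/10)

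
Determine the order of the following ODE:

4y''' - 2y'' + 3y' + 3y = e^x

The order is 3 (highest derivative is of order 3).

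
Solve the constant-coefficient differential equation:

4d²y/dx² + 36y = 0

Characteristic equation: 4r² + 36 = 0
Divide by 4: r² + 9 = 0
Roots: r = ±3i (complex conjugates)
General solution: y = C₁cos(3x) + C₂sin(3x)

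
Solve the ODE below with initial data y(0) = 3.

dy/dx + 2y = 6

General solution: y = 3 + Ce^(-2x)
Applying y(0) = 3: C = 3 - 3 = 0
Particular solution: y = 3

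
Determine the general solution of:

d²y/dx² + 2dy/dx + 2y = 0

Characteristic equation: r² + 2r + 2 = 0
Roots: r = -1 ± i (complex conjugates)
General solution: y = e^(-x)(C₁cos(x) + C₂sin(x))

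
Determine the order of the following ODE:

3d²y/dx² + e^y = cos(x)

The order is 2 (highest derivative is of order 2).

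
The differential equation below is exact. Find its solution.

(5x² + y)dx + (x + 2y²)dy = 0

Verify exactness: ∂M/∂y = ∂N/∂x ✓
Find F(x,y) such that ∂F/∂x = M, ∂F/∂y = N
Solution: 5x³/3 + xy + 2y³/3 = C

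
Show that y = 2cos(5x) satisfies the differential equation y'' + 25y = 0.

Verification:
y'' = -50cos(5x)
y'' + 25y = 0 ✓

Yes, it is a solution.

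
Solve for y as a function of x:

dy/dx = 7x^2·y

Separating variables and integrating:
ln|y| = 7x^3/3 + C

General solution: y = Ce^(7x^3/3)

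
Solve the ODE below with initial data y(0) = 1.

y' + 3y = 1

General solution: y = 1/3 + Ce^(-3x)
Applying y(0) = 1: C = 1 - 1/3 = 2/3
Particular solution: y = 1/3 + (2/3)e^(-3x)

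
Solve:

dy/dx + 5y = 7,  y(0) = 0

General solution: y = 7/5 + Ce^(-5x)
Applying y(0) = 0: C = 0 - 7/5 = -7/5
Particular solution: y = 7/5 - (7/5)e^(-5x)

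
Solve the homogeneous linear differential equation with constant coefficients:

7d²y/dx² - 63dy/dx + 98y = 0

Characteristic equation: 7r² - 63r + 98 = 0
Divide by 7: r² - 9r + 14 = 0
Roots: r = 2, 7 (distinct real)
General solution: y = C₁e^(2x) + C₂e^(7x)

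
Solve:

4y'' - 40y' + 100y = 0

Characteristic equation: 4r² - 40r + 100 = 0
Divide by 4: r² - 10r + 25 = 0
Factored: (r - 5)² = 0
Repeated root: r = 5
General solution: y = (C₁ + C₂x)e^(5x)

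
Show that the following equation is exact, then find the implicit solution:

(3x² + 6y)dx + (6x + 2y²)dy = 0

Verify exactness: ∂M/∂y = ∂N/∂x ✓
Find F(x,y) such that ∂F/∂x = M, ∂F/∂y = N
Solution: x³ + 6xy + 2y³/3 = C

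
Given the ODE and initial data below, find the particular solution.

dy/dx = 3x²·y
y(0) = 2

General solution: y = Ce^(x³)
Applying IC y(0) = 2:
Particular solution: y = 2e^(x³)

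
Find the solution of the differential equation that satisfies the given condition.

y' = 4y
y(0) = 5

General solution: y = Ce^(4x)
Applying IC y(0) = 5:
Particular solution: y = 5e^(4x)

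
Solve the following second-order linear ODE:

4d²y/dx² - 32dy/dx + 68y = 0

Characteristic equation: 4r² - 32r + 68 = 0
Divide by 4: r² - 8r + 17 = 0
Roots: r = 4 ± i (complex conjugates)
General solution: y = e^(4x)(C₁cos(x) + C₂sin(x))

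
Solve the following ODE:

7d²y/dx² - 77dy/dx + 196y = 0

Characteristic equation: 7r² - 77r + 196 = 0
Divide by 7: r² - 11r + 28 = 0
Roots: r = 4, 7 (distinct real)
General solution: y = C₁e^(4x) + C₂e^(7x)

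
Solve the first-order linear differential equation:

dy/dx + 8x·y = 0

Using integrating factor method:

General solution: y = Ce^(-4x^2)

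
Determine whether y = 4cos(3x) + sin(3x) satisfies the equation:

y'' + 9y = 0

Verification:
y'' = -36cos(3x) - 9sin(3x)
y'' + 9y = 0 ✓

Yes, it is a solution.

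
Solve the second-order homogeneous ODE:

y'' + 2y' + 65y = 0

Characteristic equation: r² + 2r + 65 = 0
Roots: r = -1 ± 8i (complex conjugates)
General solution: y = e^(-x)(C₁cos(8x) + C₂sin(8x))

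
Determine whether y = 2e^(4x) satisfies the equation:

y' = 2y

Verification:
y = 2e^(4x)
y' = 8e^(4x)
But 2y = 4e^(4x)
y' ≠ 2y — the derivative does not match

No, it is not a solution.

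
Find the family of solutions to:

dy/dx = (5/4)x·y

Separating variables and integrating:
ln|y| = 5x^2/8 + C

General solution: y = Ce^(5x^2/8)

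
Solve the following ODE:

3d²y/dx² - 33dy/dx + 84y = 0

Characteristic equation: 3r² - 33r + 84 = 0
Divide by 3: r² - 11r + 28 = 0
Roots: r = 7, 4 (distinct real)
General solution: y = C₁e^(7x) + C₂e^(4x)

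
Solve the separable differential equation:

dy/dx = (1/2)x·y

Separating variables and integrating:
ln|y| = x^2/4 + C

General solution: y = Ce^(x^2/4)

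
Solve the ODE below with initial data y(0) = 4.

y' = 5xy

General solution: y = Ce^(5x²/2)
Applying IC y(0) = 4:
Particular solution: y = 4e^(5x²/2)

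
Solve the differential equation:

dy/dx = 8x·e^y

Separating variables and integrating:
-e^(-y) = 4x² + C

General solution: y = -ln(C - 4x²)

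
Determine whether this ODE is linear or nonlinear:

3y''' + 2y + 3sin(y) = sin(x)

Nonlinear (sin(y) is nonlinear in y)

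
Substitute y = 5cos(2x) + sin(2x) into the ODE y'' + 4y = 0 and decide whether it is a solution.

Verification:
y'' = -20cos(2x) - 4sin(2x)
y'' + 4y = 0 ✓

Yes, it is a solution.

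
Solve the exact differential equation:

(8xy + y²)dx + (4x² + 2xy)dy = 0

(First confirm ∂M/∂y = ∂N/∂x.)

Verify exactness: ∂M/∂y = ∂N/∂x ✓
Find F(x,y) such that ∂F/∂x = M, ∂F/∂y = N
Solution: 4x²y + xy² = C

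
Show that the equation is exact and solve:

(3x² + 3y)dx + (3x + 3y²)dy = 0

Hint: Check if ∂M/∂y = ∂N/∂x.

Verify exactness: ∂M/∂y = ∂N/∂x ✓
Find F(x,y) such that ∂F/∂x = M, ∂F/∂y = N
Solution: x³ + 3xy + y³ = C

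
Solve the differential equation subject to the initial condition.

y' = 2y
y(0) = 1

General solution: y = Ce^(2x)
Applying IC y(0) = 1:
Particular solution: y = e^(2x)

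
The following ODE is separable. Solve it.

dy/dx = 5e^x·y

Separating variables and integrating:
ln|y| = 5e^x + C

General solution: y = Ce^(5e^x)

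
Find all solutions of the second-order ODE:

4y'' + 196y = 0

Characteristic equation: 4r² + 196 = 0
Divide by 4: r² + 49 = 0
Roots: r = ±7i (complex conjugates)
General solution: y = C₁cos(7x) + C₂sin(7x)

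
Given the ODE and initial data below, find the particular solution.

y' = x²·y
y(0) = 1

General solution: y = Ce^(x³/3)
Applying IC y(0) = 1:
Particular solution: y = e^(x³/3)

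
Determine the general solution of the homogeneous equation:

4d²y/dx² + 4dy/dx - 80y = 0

Characteristic equation: 4r² + 4r - 80 = 0
Divide by 4: r² + r - 20 = 0
Roots: r = 4, -5 (distinct real)
General solution: y = C₁e^(4x) + C₂e^(-5x)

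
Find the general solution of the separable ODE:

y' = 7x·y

Separating variables and integrating:
ln|y| = 7x^2/2 + C

General solution: y = Ce^(7x^2/2)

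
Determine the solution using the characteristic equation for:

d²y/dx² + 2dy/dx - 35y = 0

Characteristic equation: r² + 2r - 35 = 0
Roots: r = 5, -7 (distinct real)
General solution: y = C₁e^(5x) + C₂e^(-7x)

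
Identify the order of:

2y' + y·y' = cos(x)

The order is 1 (highest derivative is of order 1).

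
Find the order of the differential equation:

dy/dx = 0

The order is 1 (highest derivative is of order 1).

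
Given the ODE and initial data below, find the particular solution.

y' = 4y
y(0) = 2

General solution: y = Ce^(4x)
Applying IC y(0) = 2:
Particular solution: y = 2e^(4x)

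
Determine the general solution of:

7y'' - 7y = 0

Characteristic equation: 7r² - 7 = 0
Divide by 7: r² - 1 = 0
Roots: r = 1, -1 (distinct real)
General solution: y = C₁e^x + C₂e^(-x)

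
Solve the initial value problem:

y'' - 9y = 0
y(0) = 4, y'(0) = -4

General solution: y = C₁e^(3x) + C₂e^(-3x)
Applying ICs: C₁ = 4/3, C₂ = 8/3
Particular solution: y = (4/3)e^(3x) + (8/3)e^(-3x)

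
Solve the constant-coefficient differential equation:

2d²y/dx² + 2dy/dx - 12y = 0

Characteristic equation: 2r² + 2r - 12 = 0
Divide by 2: r² + r - 6 = 0
Roots: r = 2, -3 (distinct real)
General solution: y = C₁e^(2x) + C₂e^(-3x)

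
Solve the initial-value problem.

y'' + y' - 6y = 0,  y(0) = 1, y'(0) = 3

General solution: y = C₁e^(2x) + C₂e^(-3x)
Applying ICs: C₁ = 6/5, C₂ = -1/5
Particular solution: y = (6/5)e^(2x) - (1/5)e^(-3x)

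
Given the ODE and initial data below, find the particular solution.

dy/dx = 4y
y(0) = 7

General solution: y = Ce^(4x)
Applying IC y(0) = 7:
Particular solution: y = 7e^(4x)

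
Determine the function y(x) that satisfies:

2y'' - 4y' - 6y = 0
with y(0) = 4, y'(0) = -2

General solution: y = C₁e^(3x) + C₂e^(-x)
Applying ICs: C₁ = 1/2, C₂ = 7/2
Particular solution: y = (1/2)e^(3x) + (7/2)e^(-x)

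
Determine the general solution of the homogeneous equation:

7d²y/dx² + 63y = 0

Characteristic equation: 7r² + 63 = 0
Divide by 7: r² + 9 = 0
Roots: r = ±3i (complex conjugates)
General solution: y = C₁cos(3x) + C₂sin(3x)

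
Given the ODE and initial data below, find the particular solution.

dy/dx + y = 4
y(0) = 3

General solution: y = 4 + Ce^(-x)
Applying y(0) = 3: C = 3 - 4 = -1
Particular solution: y = 4 - e^(-x)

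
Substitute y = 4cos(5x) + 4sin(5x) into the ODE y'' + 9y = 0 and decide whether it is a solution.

Verification:
y'' = -100cos(5x) - 100sin(5x)
y'' + 9y ≠ 0 (frequency mismatch: got 25 instead of 9)

No, it is not a solution.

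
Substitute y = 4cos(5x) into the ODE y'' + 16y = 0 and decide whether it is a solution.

Verification:
y'' = -100cos(5x)
y'' + 16y ≠ 0 (frequency mismatch: got 25 instead of 16)

No, it is not a solution.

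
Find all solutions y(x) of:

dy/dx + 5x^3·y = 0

Using integrating factor method:

General solution: y = Ce^(-5x^4/4)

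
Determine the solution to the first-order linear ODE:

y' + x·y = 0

Using integrating factor method:

General solution: y = Ce^(-x^2/2)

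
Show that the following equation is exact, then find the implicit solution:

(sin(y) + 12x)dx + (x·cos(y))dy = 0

Verify exactness: ∂M/∂y = ∂N/∂x ✓
Find F(x,y) such that ∂F/∂x = M, ∂F/∂y = N
Solution: x·sin(y) + 6x² = C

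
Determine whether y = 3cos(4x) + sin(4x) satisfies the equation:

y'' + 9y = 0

Verification:
y'' = -48cos(4x) - 16sin(4x)
y'' + 9y ≠ 0 (frequency mismatch: got 16 instead of 9)

No, it is not a solution.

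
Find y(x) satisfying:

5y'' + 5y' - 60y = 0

Characteristic equation: 5r² + 5r - 60 = 0
Divide by 5: r² + r - 12 = 0
Roots: r = 3, -4 (distinct real)
General solution: y = C₁e^(3x) + C₂e^(-4x)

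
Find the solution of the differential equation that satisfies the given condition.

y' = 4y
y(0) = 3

General solution: y = Ce^(4x)
Applying IC y(0) = 3:
Particular solution: y = 3e^(4x)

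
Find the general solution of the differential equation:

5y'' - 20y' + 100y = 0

Characteristic equation: 5r² - 20r + 100 = 0
Divide by 5: r² - 4r + 20 = 0
Roots: r = 2 ± 4i (complex conjugates)
General solution: y = e^(2x)(C₁cos(4x) + C₂sin(4x))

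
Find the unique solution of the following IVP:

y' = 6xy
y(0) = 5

General solution: y = Ce^(3x²)
Applying IC y(0) = 5:
Particular solution: y = 5e^(3x²)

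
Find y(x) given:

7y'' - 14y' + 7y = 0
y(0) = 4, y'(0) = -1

General solution: y = (C₁ + C₂x)e^x
Repeated root r = 1
Applying ICs: C₁ = 4, C₂ = -5
Particular solution: y = (4 - 5x)e^x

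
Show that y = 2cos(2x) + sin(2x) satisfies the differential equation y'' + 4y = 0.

Verification:
y'' = -8cos(2x) - 4sin(2x)
y'' + 4y = 0 ✓

Yes, it is a solution.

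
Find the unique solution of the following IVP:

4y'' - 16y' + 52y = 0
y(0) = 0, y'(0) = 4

General solution: y = e^(2x)(C₁cos(3x) + C₂sin(3x))
Complex roots r = 2 ± 3i
Applying ICs: C₁ = 0, C₂ = 4/3
Particular solution: y = e^(2x)((4/3)sin(3x))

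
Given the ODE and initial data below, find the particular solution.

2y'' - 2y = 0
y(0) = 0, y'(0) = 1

General solution: y = C₁e^x + C₂e^(-x)
Applying ICs: C₁ = 1/2, C₂ = -1/2
Particular solution: y = (1/2)e^x - (1/2)e^(-x)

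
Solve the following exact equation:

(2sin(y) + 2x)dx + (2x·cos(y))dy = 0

Verify exactness: ∂M/∂y = ∂N/∂x ✓
Find F(x,y) such that ∂F/∂x = M, ∂F/∂y = N
Solution: 2x·sin(y) + x² = C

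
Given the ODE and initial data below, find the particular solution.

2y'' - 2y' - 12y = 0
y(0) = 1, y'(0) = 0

General solution: y = C₁e^(3x) + C₂e^(-2x)
Applying ICs: C₁ = 2/5, C₂ = 3/5
Particular solution: y = (2/5)e^(3x) + (3/5)e^(-2x)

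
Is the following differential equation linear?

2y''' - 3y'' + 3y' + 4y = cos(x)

Yes. Linear (y and its derivatives appear to the first power only, no products of y terms)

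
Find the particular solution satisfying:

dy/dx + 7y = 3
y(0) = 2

General solution: y = 3/7 + Ce^(-7x)
Applying y(0) = 2: C = 2 - 3/7 = 11/7
Particular solution: y = 3/7 + (11/7)e^(-7x)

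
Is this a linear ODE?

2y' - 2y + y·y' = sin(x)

No. Nonlinear (product y·y')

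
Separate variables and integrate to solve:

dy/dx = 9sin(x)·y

Separating variables and integrating:
ln|y| = -9cos(x) + C

General solution: y = Ce^(-9cos(x))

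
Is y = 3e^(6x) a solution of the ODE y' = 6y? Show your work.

Verification:
y = 3e^(6x)
y' = 18e^(6x)
6y = 18e^(6x)
y' = 6y ✓

Yes, it is a solution.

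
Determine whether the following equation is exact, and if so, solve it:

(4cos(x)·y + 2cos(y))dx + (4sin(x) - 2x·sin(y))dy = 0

Verify exactness: ∂M/∂y = ∂N/∂x ✓
Find F(x,y) such that ∂F/∂x = M, ∂F/∂y = N
Solution: 4sin(x)·y + 2x·cos(y) = C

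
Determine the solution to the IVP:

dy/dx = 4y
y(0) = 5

General solution: y = Ce^(4x)
Applying IC y(0) = 5:
Particular solution: y = 5e^(4x)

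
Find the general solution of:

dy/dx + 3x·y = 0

Using integrating factor method:

General solution: y = Ce^(-3x^2/2)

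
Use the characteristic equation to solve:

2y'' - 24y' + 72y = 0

Characteristic equation: 2r² - 24r + 72 = 0
Divide by 2: r² - 12r + 36 = 0
Factored: (r - 6)² = 0
Repeated root: r = 6
General solution: y = (C₁ + C₂x)e^(6x)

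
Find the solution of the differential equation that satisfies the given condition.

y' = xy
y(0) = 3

General solution: y = Ce^(x²/2)
Applying IC y(0) = 3:
Particular solution: y = 3e^(x²/2)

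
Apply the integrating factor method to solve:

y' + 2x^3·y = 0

Using integrating factor method:

General solution: y = Ce^(-x^4/2)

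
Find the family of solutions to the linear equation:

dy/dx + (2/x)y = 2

Using integrating factor method:

General solution: y = (2/3)x + Cx^(-2)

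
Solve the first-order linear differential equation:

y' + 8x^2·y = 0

Using integrating factor method:

General solution: y = Ce^(-8x^3/3)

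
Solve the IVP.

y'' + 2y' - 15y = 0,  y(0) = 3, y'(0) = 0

General solution: y = C₁e^(3x) + C₂e^(-5x)
Applying ICs: C₁ = 15/8, C₂ = 9/8
Particular solution: y = (15/8)e^(3x) + (9/8)e^(-5x)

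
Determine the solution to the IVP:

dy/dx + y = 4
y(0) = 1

General solution: y = 4 + Ce^(-x)
Applying y(0) = 1: C = 1 - 4 = -3
Particular solution: y = 4 - 3e^(-x)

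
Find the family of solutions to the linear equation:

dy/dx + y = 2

Using integrating factor method:

General solution: y = 2 + Ce^(-x)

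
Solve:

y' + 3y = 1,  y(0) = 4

General solution: y = 1/3 + Ce^(-3x)
Applying y(0) = 4: C = 4 - 1/3 = 11/3
Particular solution: y = 1/3 + (11/3)e^(-3x)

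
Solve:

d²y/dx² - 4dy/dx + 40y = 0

Characteristic equation: r² - 4r + 40 = 0
Roots: r = 2 ± 6i (complex conjugates)
General solution: y = e^(2x)(C₁cos(6x) + C₂sin(6x))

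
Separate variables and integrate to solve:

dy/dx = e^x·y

Separating variables and integrating:
ln|y| = e^x + C

General solution: y = Ce^(e^x)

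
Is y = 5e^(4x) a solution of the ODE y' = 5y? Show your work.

Verification:
y = 5e^(4x)
y' = 20e^(4x)
But 5y = 25e^(4x)
y' ≠ 5y — the derivative does not match

No, it is not a solution.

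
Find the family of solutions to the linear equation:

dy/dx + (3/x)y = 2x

Using integrating factor method:

General solution: y = (2/5)x^2 + Cx^(-3)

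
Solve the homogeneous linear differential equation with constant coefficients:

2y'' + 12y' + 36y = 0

Characteristic equation: 2r² + 12r + 36 = 0
Divide by 2: r² + 6r + 18 = 0
Roots: r = -3 ± 3i (complex conjugates)
General solution: y = e^(-3x)(C₁cos(3x) + C₂sin(3x))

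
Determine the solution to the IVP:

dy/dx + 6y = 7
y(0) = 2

General solution: y = 7/6 + Ce^(-6x)
Applying y(0) = 2: C = 2 - 7/6 = 5/6
Particular solution: y = 7/6 + (5/6)e^(-6x)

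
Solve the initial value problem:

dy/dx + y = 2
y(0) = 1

General solution: y = 2 + Ce^(-x)
Applying y(0) = 1: C = 1 - 2 = -1
Particular solution: y = 2 - e^(-x)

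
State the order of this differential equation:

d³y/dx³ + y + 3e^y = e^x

The order is 3 (highest derivative is of order 3).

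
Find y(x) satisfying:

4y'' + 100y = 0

Characteristic equation: 4r² + 100 = 0
Divide by 4: r² + 25 = 0
Roots: r = ±5i (complex conjugates)
General solution: y = C₁cos(5x) + C₂sin(5x)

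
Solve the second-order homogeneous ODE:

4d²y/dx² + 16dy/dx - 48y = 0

Characteristic equation: 4r² + 16r - 48 = 0
Divide by 4: r² + 4r - 12 = 0
Roots: r = 2, -6 (distinct real)
General solution: y = C₁e^(2x) + C₂e^(-6x)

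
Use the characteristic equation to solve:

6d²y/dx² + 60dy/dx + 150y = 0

Characteristic equation: 6r² + 60r + 150 = 0
Divide by 6: r² + 10r + 25 = 0
Factored: (r + 5)² = 0
Repeated root: r = -5
General solution: y = (C₁ + C₂x)e^(-5x)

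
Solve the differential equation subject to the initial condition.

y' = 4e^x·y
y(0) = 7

General solution: y = Ce^(4e^x)
Applying IC y(0) = 7:
Particular solution: y = 7e^(4(e^x - 1))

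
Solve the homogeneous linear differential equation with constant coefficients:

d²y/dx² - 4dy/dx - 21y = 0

Characteristic equation: r² - 4r - 21 = 0
Roots: r = 7, -3 (distinct real)
General solution: y = C₁e^(7x) + C₂e^(-3x)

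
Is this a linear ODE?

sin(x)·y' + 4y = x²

Yes. Linear (y and its derivatives appear to the first power only, no products of y terms)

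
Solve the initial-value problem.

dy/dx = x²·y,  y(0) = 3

General solution: y = Ce^(x³/3)
Applying IC y(0) = 3:
Particular solution: y = 3e^(x³/3)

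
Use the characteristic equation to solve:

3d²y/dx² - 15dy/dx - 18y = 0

Characteristic equation: 3r² - 15r - 18 = 0
Divide by 3: r² - 5r - 6 = 0
Roots: r = 6, -1 (distinct real)
General solution: y = C₁e^(6x) + C₂e^(-x)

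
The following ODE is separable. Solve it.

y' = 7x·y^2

Separating variables and integrating:
-1/y = 7x^2/2 + C

General solution: y^-1 = (-7/2)x^2 + C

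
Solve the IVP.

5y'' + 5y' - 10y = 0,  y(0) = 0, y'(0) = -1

General solution: y = C₁e^x + C₂e^(-2x)
Applying ICs: C₁ = -1/3, C₂ = 1/3
Particular solution: y = -(1/3)e^x + (1/3)e^(-2x)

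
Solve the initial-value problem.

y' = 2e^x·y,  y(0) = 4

General solution: y = Ce^(2e^x)
Applying IC y(0) = 4:
Particular solution: y = 4e^(2(e^x - 1))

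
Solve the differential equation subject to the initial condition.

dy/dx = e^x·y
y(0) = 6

General solution: y = Ce^(e^x)
Applying IC y(0) = 6:
Particular solution: y = 6e^(e^x - 1)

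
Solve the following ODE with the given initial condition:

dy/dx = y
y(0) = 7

General solution: y = Ce^x
Applying IC y(0) = 7:
Particular solution: y = 7e^x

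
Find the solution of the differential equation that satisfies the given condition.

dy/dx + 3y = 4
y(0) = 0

General solution: y = 4/3 + Ce^(-3x)
Applying y(0) = 0: C = 0 - 4/3 = -4/3
Particular solution: y = 4/3 - (4/3)e^(-3x)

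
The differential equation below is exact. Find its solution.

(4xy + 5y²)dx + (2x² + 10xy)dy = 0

Verify exactness: ∂M/∂y = ∂N/∂x ✓
Find F(x,y) such that ∂F/∂x = M, ∂F/∂y = N
Solution: 2x²y + 5xy² = C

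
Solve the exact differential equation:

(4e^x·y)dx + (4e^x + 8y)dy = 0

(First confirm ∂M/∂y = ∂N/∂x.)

Verify exactness: ∂M/∂y = ∂N/∂x ✓
Find F(x,y) such that ∂F/∂x = M, ∂F/∂y = N
Solution: 4e^x·y + 4y² = C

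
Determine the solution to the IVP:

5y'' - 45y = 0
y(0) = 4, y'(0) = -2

General solution: y = C₁e^(3x) + C₂e^(-3x)
Applying ICs: C₁ = 5/3, C₂ = 7/3
Particular solution: y = (5/3)e^(3x) + (7/3)e^(-3x)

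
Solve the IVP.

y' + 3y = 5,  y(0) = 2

General solution: y = 5/3 + Ce^(-3x)
Applying y(0) = 2: C = 2 - 5/3 = 1/3
Particular solution: y = 5/3 + (1/3)e^(-3x)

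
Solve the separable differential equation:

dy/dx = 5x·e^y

Separating variables and integrating:
-e^(-y) = 5x²/2 + C

General solution: y = -ln(C - 5x²/2)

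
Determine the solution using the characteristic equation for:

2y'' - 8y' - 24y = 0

Characteristic equation: 2r² - 8r - 24 = 0
Divide by 2: r² - 4r - 12 = 0
Roots: r = 6, -2 (distinct real)
General solution: y = C₁e^(6x) + C₂e^(-2x)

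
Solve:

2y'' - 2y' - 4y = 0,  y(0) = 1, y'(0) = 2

General solution: y = C₁e^(2x) + C₂e^(-x)
Applying ICs: C₁ = 1, C₂ = 0
Particular solution: y = e^(2x)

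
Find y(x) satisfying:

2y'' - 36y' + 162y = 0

Characteristic equation: 2r² - 36r + 162 = 0
Divide by 2: r² - 18r + 81 = 0
Factored: (r - 9)² = 0
Repeated root: r = 9
General solution: y = (C₁ + C₂x)e^(9x)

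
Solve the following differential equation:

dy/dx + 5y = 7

Using integrating factor method:

General solution: y = 7/5 + Ce^(-5x)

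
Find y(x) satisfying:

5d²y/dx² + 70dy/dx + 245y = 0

Characteristic equation: 5r² + 70r + 245 = 0
Divide by 5: r² + 14r + 49 = 0
Factored: (r + 7)² = 0
Repeated root: r = -7
General solution: y = (C₁ + C₂x)e^(-7x)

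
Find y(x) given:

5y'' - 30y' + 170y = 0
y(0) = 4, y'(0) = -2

General solution: y = e^(3x)(C₁cos(5x) + C₂sin(5x))
Complex roots r = 3 ± 5i
Applying ICs: C₁ = 4, C₂ = -14/5
Particular solution: y = e^(3x)(4cos(5x) - (14/5)sin(5x))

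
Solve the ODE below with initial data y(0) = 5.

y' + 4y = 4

General solution: y = 1 + Ce^(-4x)
Applying y(0) = 5: C = 5 - 1 = 4
Particular solution: y = 1 + 4e^(-4x)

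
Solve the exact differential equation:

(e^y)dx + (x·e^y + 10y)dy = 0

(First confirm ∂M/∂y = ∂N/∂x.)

Verify exactness: ∂M/∂y = ∂N/∂x ✓
Find F(x,y) such that ∂F/∂x = M, ∂F/∂y = N
Solution: x·e^y + 5y² = C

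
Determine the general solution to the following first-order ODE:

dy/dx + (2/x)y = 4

Using integrating factor method:

General solution: y = (4/3)x + Cx^(-2)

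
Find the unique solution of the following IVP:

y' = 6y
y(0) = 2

General solution: y = Ce^(6x)
Applying IC y(0) = 2:
Particular solution: y = 2e^(6x)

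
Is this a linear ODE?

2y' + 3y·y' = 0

No. Nonlinear (product y·y')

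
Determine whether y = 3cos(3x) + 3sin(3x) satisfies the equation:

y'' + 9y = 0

Verification:
y'' = -27cos(3x) - 27sin(3x)
y'' + 9y = 0 ✓

Yes, it is a solution.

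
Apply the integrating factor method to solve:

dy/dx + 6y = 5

Using integrating factor method:

General solution: y = 5/6 + Ce^(-6x)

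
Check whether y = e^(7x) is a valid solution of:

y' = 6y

Verification:
y = e^(7x)
y' = 7e^(7x)
But 6y = 6e^(7x)
y' ≠ 6y — the derivative does not match

No, it is not a solution.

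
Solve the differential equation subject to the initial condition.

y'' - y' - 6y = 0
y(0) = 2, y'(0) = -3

General solution: y = C₁e^(3x) + C₂e^(-2x)
Applying ICs: C₁ = 1/5, C₂ = 9/5
Particular solution: y = (1/5)e^(3x) + (9/5)e^(-2x)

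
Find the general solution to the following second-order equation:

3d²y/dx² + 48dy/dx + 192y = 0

Characteristic equation: 3r² + 48r + 192 = 0
Divide by 3: r² + 16r + 64 = 0
Factored: (r + 8)² = 0
Repeated root: r = -8
General solution: y = (C₁ + C₂x)e^(-8x)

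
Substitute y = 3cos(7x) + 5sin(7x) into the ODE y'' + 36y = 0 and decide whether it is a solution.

Verification:
y'' = -147cos(7x) - 245sin(7x)
y'' + 36y ≠ 0 (frequency mismatch: got 49 instead of 36)

No, it is not a solution.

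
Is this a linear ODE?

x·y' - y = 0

Yes. Linear (y and its derivatives appear to the first power only, no products of y terms)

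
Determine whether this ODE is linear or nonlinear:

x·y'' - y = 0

Linear (y and its derivatives appear to the first power only, no products of y terms)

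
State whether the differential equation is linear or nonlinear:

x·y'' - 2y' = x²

Linear (y and its derivatives appear to the first power only, no products of y terms)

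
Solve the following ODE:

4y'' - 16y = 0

Characteristic equation: 4r² - 16 = 0
Divide by 4: r² - 4 = 0
Roots: r = 2, -2 (distinct real)
General solution: y = C₁e^(2x) + C₂e^(-2x)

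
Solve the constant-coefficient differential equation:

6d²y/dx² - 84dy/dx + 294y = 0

Characteristic equation: 6r² - 84r + 294 = 0
Divide by 6: r² - 14r + 49 = 0
Factored: (r - 7)² = 0
Repeated root: r = 7
General solution: y = (C₁ + C₂x)e^(7x)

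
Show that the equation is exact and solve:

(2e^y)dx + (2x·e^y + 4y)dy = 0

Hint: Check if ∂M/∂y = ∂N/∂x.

Verify exactness: ∂M/∂y = ∂N/∂x ✓
Find F(x,y) such that ∂F/∂x = M, ∂F/∂y = N
Solution: 2x·e^y + 2y² = C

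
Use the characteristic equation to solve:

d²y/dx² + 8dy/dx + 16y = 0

Characteristic equation: r² + 8r + 16 = 0
Factored: (r + 4)² = 0
Repeated root: r = -4
General solution: y = (C₁ + C₂x)e^(-4x)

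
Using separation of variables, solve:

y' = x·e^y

Separating variables and integrating:
-e^(-y) = x²/2 + C

General solution: y = -ln(C - x²/2)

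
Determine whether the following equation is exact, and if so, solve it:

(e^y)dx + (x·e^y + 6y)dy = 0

Verify exactness: ∂M/∂y = ∂N/∂x ✓
Find F(x,y) such that ∂F/∂x = M, ∂F/∂y = N
Solution: x·e^y + 3y² = C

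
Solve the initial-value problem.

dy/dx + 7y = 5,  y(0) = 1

General solution: y = 5/7 + Ce^(-7x)
Applying y(0) = 1: C = 1 - 5/7 = 2/7
Particular solution: y = 5/7 + (2/7)e^(-7x)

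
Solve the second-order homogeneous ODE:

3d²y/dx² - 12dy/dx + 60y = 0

Characteristic equation: 3r² - 12r + 60 = 0
Divide by 3: r² - 4r + 20 = 0
Roots: r = 2 ± 4i (complex conjugates)
General solution: y = e^(2x)(C₁cos(4x) + C₂sin(4x))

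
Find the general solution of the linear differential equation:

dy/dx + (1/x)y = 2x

Using integrating factor method:

General solution: y = (2/3)x^2 + C/x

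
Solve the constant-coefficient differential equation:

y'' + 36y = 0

Characteristic equation: r² + 36 = 0
Roots: r = ±6i (complex conjugates)
General solution: y = C₁cos(6x) + C₂sin(6x)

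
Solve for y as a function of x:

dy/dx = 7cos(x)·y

Separating variables and integrating:
ln|y| = 7sin(x) + C

General solution: y = Ce^(7sin(x))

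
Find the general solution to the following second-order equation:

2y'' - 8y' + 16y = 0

Characteristic equation: 2r² - 8r + 16 = 0
Divide by 2: r² - 4r + 8 = 0
Roots: r = 2 ± 2i (complex conjugates)
General solution: y = e^(2x)(C₁cos(2x) + C₂sin(2x))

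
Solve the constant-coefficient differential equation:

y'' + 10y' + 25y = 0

Characteristic equation: r² + 10r + 25 = 0
Factored: (r + 5)² = 0
Repeated root: r = -5
General solution: y = (C₁ + C₂x)e^(-5x)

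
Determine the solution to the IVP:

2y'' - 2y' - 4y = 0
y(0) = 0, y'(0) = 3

General solution: y = C₁e^(2x) + C₂e^(-x)
Applying ICs: C₁ = 1, C₂ = -1
Particular solution: y = e^(2x) - e^(-x)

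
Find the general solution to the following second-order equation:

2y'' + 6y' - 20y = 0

Characteristic equation: 2r² + 6r - 20 = 0
Divide by 2: r² + 3r - 10 = 0
Roots: r = 2, -5 (distinct real)
General solution: y = C₁e^(2x) + C₂e^(-5x)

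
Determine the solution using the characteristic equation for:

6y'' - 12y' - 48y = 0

Characteristic equation: 6r² - 12r - 48 = 0
Divide by 6: r² - 2r - 8 = 0
Roots: r = 4, -2 (distinct real)
General solution: y = C₁e^(4x) + C₂e^(-2x)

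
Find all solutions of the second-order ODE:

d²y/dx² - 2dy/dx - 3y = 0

Characteristic equation: r² - 2r - 3 = 0
Roots: r = 3, -1 (distinct real)
General solution: y = C₁e^(3x) + C₂e^(-x)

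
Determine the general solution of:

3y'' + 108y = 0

Characteristic equation: 3r² + 108 = 0
Divide by 3: r² + 36 = 0
Roots: r = ±6i (complex conjugates)
General solution: y = C₁cos(6x) + C₂sin(6x)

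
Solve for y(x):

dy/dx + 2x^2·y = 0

Using integrating factor method:

General solution: y = Ce^(-2x^3/3)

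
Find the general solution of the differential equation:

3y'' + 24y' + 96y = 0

Characteristic equation: 3r² + 24r + 96 = 0
Divide by 3: r² + 8r + 32 = 0
Roots: r = -4 ± 4i (complex conjugates)
General solution: y = e^(-4x)(C₁cos(4x) + C₂sin(4x))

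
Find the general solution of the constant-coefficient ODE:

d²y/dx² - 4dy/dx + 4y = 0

Characteristic equation: r² - 4r + 4 = 0
Factored: (r - 2)² = 0
Repeated root: r = 2
General solution: y = (C₁ + C₂x)e^(2x)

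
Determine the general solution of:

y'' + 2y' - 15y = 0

Characteristic equation: r² + 2r - 15 = 0
Roots: r = 3, -5 (distinct real)
General solution: y = C₁e^(3x) + C₂e^(-5x)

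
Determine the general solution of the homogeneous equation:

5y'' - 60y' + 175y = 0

Characteristic equation: 5r² - 60r + 175 = 0
Divide by 5: r² - 12r + 35 = 0
Roots: r = 5, 7 (distinct real)
General solution: y = C₁e^(5x) + C₂e^(7x)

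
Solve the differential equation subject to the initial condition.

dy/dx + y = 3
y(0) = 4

General solution: y = 3 + Ce^(-x)
Applying y(0) = 4: C = 4 - 3 = 1
Particular solution: y = 3 + e^(-x)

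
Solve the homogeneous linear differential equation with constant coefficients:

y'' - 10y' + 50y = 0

Characteristic equation: r² - 10r + 50 = 0
Roots: r = 5 ± 5i (complex conjugates)
General solution: y = e^(5x)(C₁cos(5x) + C₂sin(5x))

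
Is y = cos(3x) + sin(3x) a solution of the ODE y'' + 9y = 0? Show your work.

Verification:
y'' = -9cos(3x) - 9sin(3x)
y'' + 9y = 0 ✓

Yes, it is a solution.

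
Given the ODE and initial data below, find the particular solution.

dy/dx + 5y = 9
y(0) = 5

General solution: y = 9/5 + Ce^(-5x)
Applying y(0) = 5: C = 5 - 9/5 = 16/5
Particular solution: y = 9/5 + (16/5)e^(-5x)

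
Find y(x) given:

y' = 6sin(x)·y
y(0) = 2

General solution: y = Ce^(-6cos(x))
Applying IC y(0) = 2:
Particular solution: y = 2e^(6(1-cos(x)))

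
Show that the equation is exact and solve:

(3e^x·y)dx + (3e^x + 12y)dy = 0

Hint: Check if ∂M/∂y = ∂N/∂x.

Verify exactness: ∂M/∂y = ∂N/∂x ✓
Find F(x,y) such that ∂F/∂x = M, ∂F/∂y = N
Solution: 3e^x·y + 6y² = C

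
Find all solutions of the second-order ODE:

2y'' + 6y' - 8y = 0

Characteristic equation: 2r² + 6r - 8 = 0
Divide by 2: r² + 3r - 4 = 0
Roots: r = 1, -4 (distinct real)
General solution: y = C₁e^x + C₂e^(-4x)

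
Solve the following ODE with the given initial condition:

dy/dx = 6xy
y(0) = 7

General solution: y = Ce^(3x²)
Applying IC y(0) = 7:
Particular solution: y = 7e^(3x²)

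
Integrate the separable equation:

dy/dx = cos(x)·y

Separating variables and integrating:
ln|y| = sin(x) + C

General solution: y = Ce^(sin(x))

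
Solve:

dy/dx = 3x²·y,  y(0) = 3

General solution: y = Ce^(x³)
Applying IC y(0) = 3:
Particular solution: y = 3e^(x³)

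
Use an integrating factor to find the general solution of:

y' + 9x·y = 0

Using integrating factor method:

General solution: y = Ce^(-9x^2/2)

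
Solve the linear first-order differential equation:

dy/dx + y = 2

Using integrating factor method:

General solution: y = 2 + Ce^(-x)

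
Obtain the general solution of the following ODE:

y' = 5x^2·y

Separating variables and integrating:
ln|y| = 5x^3/3 + C

General solution: y = Ce^(5x^3/3)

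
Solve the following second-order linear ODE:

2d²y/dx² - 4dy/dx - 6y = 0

Characteristic equation: 2r² - 4r - 6 = 0
Divide by 2: r² - 2r - 3 = 0
Roots: r = 3, -1 (distinct real)
General solution: y = C₁e^(3x) + C₂e^(-x)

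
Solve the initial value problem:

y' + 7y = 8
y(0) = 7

General solution: y = 8/7 + Ce^(-7x)
Applying y(0) = 7: C = 7 - 8/7 = 41/7
Particular solution: y = 8/7 + (41/7)e^(-7x)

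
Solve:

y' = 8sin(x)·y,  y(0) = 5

General solution: y = Ce^(-8cos(x))
Applying IC y(0) = 5:
Particular solution: y = 5e^(8(1-cos(x)))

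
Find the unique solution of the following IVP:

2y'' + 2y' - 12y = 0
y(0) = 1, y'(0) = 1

General solution: y = C₁e^(2x) + C₂e^(-3x)
Applying ICs: C₁ = 4/5, C₂ = 1/5
Particular solution: y = (4/5)e^(2x) + (1/5)e^(-3x)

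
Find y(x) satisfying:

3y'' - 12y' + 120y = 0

Characteristic equation: 3r² - 12r + 120 = 0
Divide by 3: r² - 4r + 40 = 0
Roots: r = 2 ± 6i (complex conjugates)
General solution: y = e^(2x)(C₁cos(6x) + C₂sin(6x))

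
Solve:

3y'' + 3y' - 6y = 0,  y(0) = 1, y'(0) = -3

General solution: y = C₁e^x + C₂e^(-2x)
Applying ICs: C₁ = -1/3, C₂ = 4/3
Particular solution: y = -(1/3)e^x + (4/3)e^(-2x)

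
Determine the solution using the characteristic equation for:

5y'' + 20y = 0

Characteristic equation: 5r² + 20 = 0
Divide by 5: r² + 4 = 0
Roots: r = ±2i (complex conjugates)
General solution: y = C₁cos(2x) + C₂sin(2x)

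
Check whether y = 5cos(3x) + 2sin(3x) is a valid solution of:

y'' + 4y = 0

Verification:
y'' = -45cos(3x) - 18sin(3x)
y'' + 4y ≠ 0 (frequency mismatch: got 9 instead of 4)

No, it is not a solution.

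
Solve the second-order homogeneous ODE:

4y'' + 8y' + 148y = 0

Characteristic equation: 4r² + 8r + 148 = 0
Divide by 4: r² + 2r + 37 = 0
Roots: r = -1 ± 6i (complex conjugates)
General solution: y = e^(-x)(C₁cos(6x) + C₂sin(6x))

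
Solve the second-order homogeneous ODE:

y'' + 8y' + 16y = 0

Characteristic equation: r² + 8r + 16 = 0
Factored: (r + 4)² = 0
Repeated root: r = -4
General solution: y = (C₁ + C₂x)e^(-4x)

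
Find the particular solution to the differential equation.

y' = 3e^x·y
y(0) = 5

General solution: y = Ce^(3e^x)
Applying IC y(0) = 5:
Particular solution: y = 5e^(3(e^x - 1))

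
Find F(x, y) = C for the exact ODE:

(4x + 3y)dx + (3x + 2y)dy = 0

Verify exactness: ∂M/∂y = ∂N/∂x ✓
Find F(x,y) such that ∂F/∂x = M, ∂F/∂y = N
Solution: 2x² + 3xy + y² = C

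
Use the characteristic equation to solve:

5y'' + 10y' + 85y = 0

Characteristic equation: 5r² + 10r + 85 = 0
Divide by 5: r² + 2r + 17 = 0
Roots: r = -1 ± 4i (complex conjugates)
General solution: y = e^(-x)(C₁cos(4x) + C₂sin(4x))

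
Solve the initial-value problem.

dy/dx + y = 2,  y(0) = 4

General solution: y = 2 + Ce^(-x)
Applying y(0) = 4: C = 4 - 2 = 2
Particular solution: y = 2 + 2e^(-x)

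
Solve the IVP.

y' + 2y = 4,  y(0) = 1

General solution: y = 2 + Ce^(-2x)
Applying y(0) = 1: C = 1 - 2 = -1
Particular solution: y = 2 - e^(-2x)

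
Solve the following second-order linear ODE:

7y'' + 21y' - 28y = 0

Characteristic equation: 7r² + 21r - 28 = 0
Divide by 7: r² + 3r - 4 = 0
Roots: r = 1, -4 (distinct real)
General solution: y = C₁e^x + C₂e^(-4x)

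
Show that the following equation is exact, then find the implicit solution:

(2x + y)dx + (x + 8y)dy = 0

Verify exactness: ∂M/∂y = ∂N/∂x ✓
Find F(x,y) such that ∂F/∂x = M, ∂F/∂y = N
Solution: x² + xy + 4y² = C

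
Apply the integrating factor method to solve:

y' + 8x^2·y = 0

Using integrating factor method:

General solution: y = Ce^(-8x^3/3)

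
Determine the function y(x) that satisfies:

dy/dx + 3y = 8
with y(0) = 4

General solution: y = 8/3 + Ce^(-3x)
Applying y(0) = 4: C = 4 - 8/3 = 4/3
Particular solution: y = 8/3 + (4/3)e^(-3x)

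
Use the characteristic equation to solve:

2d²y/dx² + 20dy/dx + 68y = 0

Characteristic equation: 2r² + 20r + 68 = 0
Divide by 2: r² + 10r + 34 = 0
Roots: r = -5 ± 3i (complex conjugates)
General solution: y = e^(-5x)(C₁cos(3x) + C₂sin(3x))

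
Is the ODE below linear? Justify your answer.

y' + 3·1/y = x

No. Nonlinear (1/y term)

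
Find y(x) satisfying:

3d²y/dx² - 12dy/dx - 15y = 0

Characteristic equation: 3r² - 12r - 15 = 0
Divide by 3: r² - 4r - 5 = 0
Roots: r = 5, -1 (distinct real)
General solution: y = C₁e^(5x) + C₂e^(-x)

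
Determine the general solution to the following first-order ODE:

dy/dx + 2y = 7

Using integrating factor method:

General solution: y = 7/2 + Ce^(-2x)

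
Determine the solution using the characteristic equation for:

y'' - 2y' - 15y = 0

Characteristic equation: r² - 2r - 15 = 0
Roots: r = 5, -3 (distinct real)
General solution: y = C₁e^(5x) + C₂e^(-3x)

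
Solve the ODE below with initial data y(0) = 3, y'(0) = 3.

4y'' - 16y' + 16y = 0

General solution: y = (C₁ + C₂x)e^(2x)
Repeated root r = 2
Applying ICs: C₁ = 3, C₂ = -3
Particular solution: y = (3 - 3x)e^(2x)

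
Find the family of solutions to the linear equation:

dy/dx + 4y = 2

Using integrating factor method:

General solution: y = 1/2 + Ce^(-4x)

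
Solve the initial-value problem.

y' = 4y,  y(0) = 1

General solution: y = Ce^(4x)
Applying IC y(0) = 1:
Particular solution: y = e^(4x)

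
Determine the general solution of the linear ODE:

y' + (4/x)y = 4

Using integrating factor method:

General solution: y = (4/5)x + Cx^(-4)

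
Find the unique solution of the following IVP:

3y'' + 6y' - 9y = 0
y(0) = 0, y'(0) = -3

General solution: y = C₁e^x + C₂e^(-3x)
Applying ICs: C₁ = -3/4, C₂ = 3/4
Particular solution: y = -(3/4)e^x + (3/4)e^(-3x)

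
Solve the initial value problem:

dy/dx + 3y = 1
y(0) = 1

General solution: y = 1/3 + Ce^(-3x)
Applying y(0) = 1: C = 1 - 1/3 = 2/3
Particular solution: y = 1/3 + (2/3)e^(-3x)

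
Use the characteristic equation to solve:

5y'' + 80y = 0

Characteristic equation: 5r² + 80 = 0
Divide by 5: r² + 16 = 0
Roots: r = ±4i (complex conjugates)
General solution: y = C₁cos(4x) + C₂sin(4x)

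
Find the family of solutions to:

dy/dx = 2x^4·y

Separating variables and integrating:
ln|y| = 2x^5/5 + C

General solution: y = Ce^(2x^5/5)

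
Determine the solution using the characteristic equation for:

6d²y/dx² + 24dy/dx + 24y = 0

Characteristic equation: 6r² + 24r + 24 = 0
Divide by 6: r² + 4r + 4 = 0
Factored: (r + 2)² = 0
Repeated root: r = -2
General solution: y = (C₁ + C₂x)e^(-2x)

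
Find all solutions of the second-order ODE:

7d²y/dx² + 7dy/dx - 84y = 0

Characteristic equation: 7r² + 7r - 84 = 0
Divide by 7: r² + r - 12 = 0
Roots: r = 3, -4 (distinct real)
General solution: y = C₁e^(3x) + C₂e^(-4x)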